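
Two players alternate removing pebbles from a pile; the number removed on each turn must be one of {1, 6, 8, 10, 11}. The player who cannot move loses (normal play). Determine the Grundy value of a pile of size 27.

2

n :  0  1  2  3  4  5  6  7  8  9 10 11 12 13 14 15 16 17 18 19 20 21 22 23 24 25 26 27
G :  0  1  0  1  0  1  2  0  1  0  1  2  3  2  3  2  0  1  2  3  2  0  1  0  1  0  1  2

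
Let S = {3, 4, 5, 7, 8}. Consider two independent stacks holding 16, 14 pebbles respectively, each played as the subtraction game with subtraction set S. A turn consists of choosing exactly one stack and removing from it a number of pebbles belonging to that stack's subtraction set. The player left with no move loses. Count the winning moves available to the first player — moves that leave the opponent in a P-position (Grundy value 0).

All stacks use S = {3, 4, 5, 7, 8}:
G(0) = 0
G(1) = mex{} = 0
G(2) = mex{} = 0
G(3) = mex{0} = 1
G(4) = mex{0,0} = 1
G(5) = mex{0,0,0} = 1
G(6) = mex{1,0,0} = 2
G(7) = mex{1,1,0,0} = 2
G(8) = mex{1,1,1,0,0} = 2
G(9) = mex{2,1,1,0,0} = 3
G(10) = mex{2,2,1,1,0} = 3
G(11) = mex{2,2,2,1,1} = 0
G(12) = mex{3,2,2,1,1} = 0
G(13) = mex{3,3,2,2,1} = 0
G(14) = mex{0,3,3,2,2} = 1
G(15) = mex{0,0,3,2,2} = 1
G(16) = mex{0,0,0,3,2} = 1
Stack A: G(16) = 1.
Stack B: G(14) = 1.
Combined Grundy value = 1 ⊕ 1 = 0.
A winning move leaves total XOR = 0, i.e. changes one component's Grundy value g to g ⊕ X where X is the current total.
Stack A: target g' = 1⊕0 = 1, but every legal move changes the Grundy value (mex property), so 0 moves.
Stack B: target g' = 1⊕0 = 1, but every legal move changes the Grundy value (mex property), so 0 moves.

0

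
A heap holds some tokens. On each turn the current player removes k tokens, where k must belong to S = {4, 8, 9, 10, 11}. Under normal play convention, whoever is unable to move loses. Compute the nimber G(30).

n :  0  1  2  3  4  5  6  7  8  9 10 11 12 13 14 15 16 17 18 19 20 21 22 23 24 25 26 27 28 29 30
G :  0  0  0  0  1  1  1  1  2  2  2  2  3  3  3  0  0  0  0  1  1  1  1  2  2  2  2  3  3  3  0

0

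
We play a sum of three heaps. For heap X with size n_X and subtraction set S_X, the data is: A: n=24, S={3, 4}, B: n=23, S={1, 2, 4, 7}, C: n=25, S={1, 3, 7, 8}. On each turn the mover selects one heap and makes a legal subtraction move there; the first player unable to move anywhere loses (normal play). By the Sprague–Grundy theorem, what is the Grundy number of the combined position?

1

Heap A, S = {3, 4}:
n :  0  1  2  3  4  5  6  7  8  9 10 11 12 13 14 15 16 17 18 19 20 21 22 23 24
G :  0  0  0  1  1  1  2  0  0  0  1  1  1  2  0  0  0  1  1  1  2  0  0  0  1
G_A(24) = 1.
Heap B, S = {1, 2, 4, 7}:
G(0) = 0
G(1) = mex{0} = 1
G(2) = mex{1,0} = 2
G(3) = mex{2,1} = 0
G(4) = mex{0,2,0} = 1
G(5) = mex{1,0,1} = 2
G(6) = mex{2,1,2} = 0
G(7) = mex{0,2,0,0} = 1
G(8) = mex{1,0,1,1} = 2
G(9) = mex{2,1,2,2} = 0
G(10) = mex{0,2,0,0} = 1
G(11) = mex{1,0,1,1} = 2
G(12) = mex{2,1,2,2} = 0
G(13) = mex{0,2,0,0} = 1
G(14) = mex{1,0,1,1} = 2
G(15) = mex{2,1,2,2} = 0
G(16) = mex{0,2,0,0} = 1
G(17) = mex{1,0,1,1} = 2
G(18) = mex{2,1,2,2} = 0
G(19) = mex{0,2,0,0} = 1
G(20) = mex{1,0,1,1} = 2
G(21) = mex{2,1,2,2} = 0
G(22) = mex{0,2,0,0} = 1
G(23) = mex{1,0,1,1} = 2
G_B(23) = 2.
Heap C, S = {1, 3, 7, 8}:
n :  0  1  2  3  4  5  6  7  8  9 10 11 12 13 14 15 16 17 18 19 20 21 22 23 24 25
G :  0  1  0  1  0  1  0  1  2  3  2  3  2  3  2  0  1  0  1  0  1  0  1  2  3  2
G_C(25) = 2.
Combined Grundy value = 1 ⊕ 2 ⊕ 2 = 1.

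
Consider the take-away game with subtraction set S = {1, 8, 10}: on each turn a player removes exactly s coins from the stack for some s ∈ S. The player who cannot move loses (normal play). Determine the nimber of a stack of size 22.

n :  0  1  2  3  4  5  6  7  8  9 10 11 12 13 14 15 16 17 18 19 20 21 22
G :  0  1  0  1  0  1  0  1  2  0  1  0  1  0  1  0  1  2  0  1  0  1  0

0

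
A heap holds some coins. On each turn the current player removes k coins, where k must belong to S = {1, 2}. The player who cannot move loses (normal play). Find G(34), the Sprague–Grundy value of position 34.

n :  0  1  2  3  4  5  6  7  8  9 10 11 12 13 14 15 16 17 18 19 20 21 22 23 24 25 26 27 28 29 30 31 32 33 34
G :  0  1  2  0  1  2  0  1  2  0  1  2  0  1  2  0  1  2  0  1  2  0  1  2  0  1  2  0  1  2  0  1  2  0  1

1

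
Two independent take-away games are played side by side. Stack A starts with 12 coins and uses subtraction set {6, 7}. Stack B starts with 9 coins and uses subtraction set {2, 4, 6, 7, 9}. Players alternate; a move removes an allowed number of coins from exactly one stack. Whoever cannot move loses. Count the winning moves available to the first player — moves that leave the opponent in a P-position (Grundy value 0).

Stack A, S = {6, 7}:
G(0) = 0
G(1) = mex{} = 0
G(2) = mex{} = 0
G(3) = mex{} = 0
G(4) = mex{} = 0
G(5) = mex{} = 0
G(6) = mex{0} = 1
G(7) = mex{0,0} = 1
G(8) = mex{0,0} = 1
G(9) = mex{0,0} = 1
G(10) = mex{0,0} = 1
G(11) = mex{0,0} = 1
G(12) = mex{1,0} = 2
G_A(12) = 2.
Stack B, S = {2, 4, 6, 7, 9}:
G(0) = 0
G(1) = mex{} = 0
G(2) = mex{0} = 1
G(3) = mex{0} = 1
G(4) = mex{1,0} = 2
G(5) = mex{1,0} = 2
G(6) = mex{2,1,0} = 3
G(7) = mex{2,1,0,0} = 3
G(8) = mex{3,2,1,0} = 4
G(9) = mex{3,2,1,1,0} = 4
G_B(9) = 4.
Combined Grundy value = 2 ⊕ 4 = 6.
A winning move leaves total XOR = 0, i.e. changes one component's Grundy value g to g ⊕ X where X is the current total.
Stack A: need g' = 2⊕6 = 4. Options: 12−6→G=1, 12−7→G=0. Hits: 0.
Stack B: need g' = 4⊕6 = 2. Options: 9−2→G=3, 9−4→G=2, 9−6→G=1, 9−7→G=1, 9−9→G=0. Hits: 1.

1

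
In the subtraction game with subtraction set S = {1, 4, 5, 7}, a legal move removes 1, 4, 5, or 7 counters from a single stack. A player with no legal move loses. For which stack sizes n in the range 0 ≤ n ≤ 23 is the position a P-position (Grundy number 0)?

0, 2, 8, 10, 16, 18

G(0) = 0
G(1) = mex{0} = 1
G(2) = mex{1} = 0
G(3) = mex{0} = 1
G(4) = mex{1,0} = 2
G(5) = mex{2,1,0} = 3
G(6) = mex{3,0,1} = 2
G(7) = mex{2,1,0,0} = 3
G(8) = mex{3,2,1,1} = 0
G(9) = mex{0,3,2,0} = 1
G(10) = mex{1,2,3,1} = 0
G(11) = mex{0,3,2,2} = 1
G(12) = mex{1,0,3,3} = 2
G(13) = mex{2,1,0,2} = 3
G(14) = mex{3,0,1,3} = 2
G(15) = mex{2,1,0,0} = 3
G(16) = mex{3,2,1,1} = 0
G(17) = mex{0,3,2,0} = 1
G(18) = mex{1,2,3,1} = 0
G(19) = mex{0,3,2,2} = 1
G(20) = mex{1,0,3,3} = 2
G(21) = mex{2,1,0,2} = 3
G(22) = mex{3,0,1,3} = 2
G(23) = mex{2,1,0,0} = 3
P-positions are exactly the n with G(n) = 0.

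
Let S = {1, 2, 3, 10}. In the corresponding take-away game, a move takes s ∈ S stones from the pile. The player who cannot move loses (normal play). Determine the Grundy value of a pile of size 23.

3

n :  0  1  2  3  4  5  6  7  8  9 10 11 12 13 14 15 16 17 18 19 20 21 22 23
G :  0  1  2  3  0  1  2  3  0  1  2  3  0  1  2  3  0  1  2  3  0  1  2  3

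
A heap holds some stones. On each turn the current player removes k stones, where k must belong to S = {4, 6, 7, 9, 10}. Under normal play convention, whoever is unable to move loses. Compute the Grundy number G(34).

1

n :  0  1  2  3  4  5  6  7  8  9 10 11 12 13 14 15 16 17 18 19 20 21 22 23 24 25 26 27 28 29 30 31 32 33 34
G :  0  0  0  0  1  1  1  1  2  2  2  2  3  3  0  0  0  0  1  1  1  1  2  2  2  2  3  3  0  0  0  0  1  1  1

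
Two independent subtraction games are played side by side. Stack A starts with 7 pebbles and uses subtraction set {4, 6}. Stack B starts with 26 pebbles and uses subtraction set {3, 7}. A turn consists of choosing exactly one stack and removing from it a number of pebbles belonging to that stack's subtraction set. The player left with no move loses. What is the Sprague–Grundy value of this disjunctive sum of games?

Stack A, S = {4, 6}:
n : 0 1 2 3 4 5 6 7
G : 0 0 0 0 1 1 1 1
G_A(7) = 1.
Stack B, S = {3, 7}:
n :  0  1  2  3  4  5  6  7  8  9 10 11 12 13 14 15 16 17 18 19 20 21 22 23 24 25 26
G :  0  0  0  1  1  1  0  2  2  1  0  0  0  1  1  1  0  2  2  1  0  0  0  1  1  1  0
G_B(26) = 0.
Combined Grundy value = 1 ⊕ 0 = 1.

1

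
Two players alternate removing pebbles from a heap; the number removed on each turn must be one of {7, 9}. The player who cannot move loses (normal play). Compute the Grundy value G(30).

G(0) = 0
G(1) = mex{} = 0
G(2) = mex{} = 0
G(3) = mex{} = 0
G(4) = mex{} = 0
G(5) = mex{} = 0
G(6) = mex{} = 0
G(7) = mex{0} = 1
G(8) = mex{0} = 1
G(9) = mex{0,0} = 1
G(10) = mex{0,0} = 1
G(11) = mex{0,0} = 1
G(12) = mex{0,0} = 1
G(13) = mex{0,0} = 1
G(14) = mex{1,0} = 2
G(15) = mex{1,0} = 2
G(16) = mex{1,1} = 0
G(17) = mex{1,1} = 0
G(18) = mex{1,1} = 0
G(19) = mex{1,1} = 0
G(20) = mex{1,1} = 0
G(21) = mex{2,1} = 0
G(22) = mex{2,1} = 0
G(23) = mex{0,2} = 1
G(24) = mex{0,2} = 1
G(25) = mex{0,0} = 1
G(26) = mex{0,0} = 1
G(27) = mex{0,0} = 1
G(28) = mex{0,0} = 1
G(29) = mex{0,0} = 1
G(30) = mex{1,0} = 2

2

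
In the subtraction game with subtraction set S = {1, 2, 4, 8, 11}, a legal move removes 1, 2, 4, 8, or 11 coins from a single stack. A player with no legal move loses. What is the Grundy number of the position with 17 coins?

2

n :  0  1  2  3  4  5  6  7  8  9 10 11 12 13 14 15 16 17
G :  0  1  2  0  1  2  0  1  2  0  1  2  0  1  2  0  1  2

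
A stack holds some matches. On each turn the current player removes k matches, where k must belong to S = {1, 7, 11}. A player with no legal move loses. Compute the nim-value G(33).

n :  0  1  2  3  4  5  6  7  8  9 10 11 12 13 14 15 16 17 18 19 20 21 22 23 24 25 26 27 28 29 30 31 32 33
G :  0  1  0  1  0  1  0  1  0  1  0  1  0  1  0  1  0  1  0  1  0  1  0  1  0  1  0  1  0  1  0  1  0  1

1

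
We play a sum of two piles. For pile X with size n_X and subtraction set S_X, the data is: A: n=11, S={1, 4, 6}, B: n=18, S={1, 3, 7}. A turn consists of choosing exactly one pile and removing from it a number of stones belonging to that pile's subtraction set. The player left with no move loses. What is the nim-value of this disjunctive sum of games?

1

Pile A, S = {1, 4, 6}:
n :  0  1  2  3  4  5  6  7  8  9 10 11
G :  0  1  0  1  2  0  1  0  1  2  0  1
G_A(11) = 1.
Pile B, S = {1, 3, 7}:
n :  0  1  2  3  4  5  6  7  8  9 10 11 12 13 14 15 16 17 18
G :  0  1  0  1  0  1  0  1  0  1  0  1  0  1  0  1  0  1  0
G_B(18) = 0.
Combined Grundy value = 1 ⊕ 0 = 1.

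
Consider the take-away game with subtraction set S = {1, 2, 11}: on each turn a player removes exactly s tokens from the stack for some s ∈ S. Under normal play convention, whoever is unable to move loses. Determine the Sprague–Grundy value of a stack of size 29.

2

n :  0  1  2  3  4  5  6  7  8  9 10 11 12 13 14 15 16 17 18 19 20 21 22 23 24 25 26 27 28 29
G :  0  1  2  0  1  2  0  1  2  0  1  2  0  1  2  0  1  2  0  1  2  0  1  2  0  1  2  0  1  2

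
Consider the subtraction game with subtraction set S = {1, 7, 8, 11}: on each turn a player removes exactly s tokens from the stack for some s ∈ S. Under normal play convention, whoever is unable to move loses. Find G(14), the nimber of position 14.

2

G(0) = 0
G(1) = mex{0} = 1
G(2) = mex{1} = 0
G(3) = mex{0} = 1
G(4) = mex{1} = 0
G(5) = mex{0} = 1
G(6) = mex{1} = 0
G(7) = mex{0,0} = 1
G(8) = mex{1,1,0} = 2
G(9) = mex{2,0,1} = 3
G(10) = mex{3,1,0} = 2
G(11) = mex{2,0,1,0} = 3
G(12) = mex{3,1,0,1} = 2
G(13) = mex{2,0,1,0} = 3
G(14) = mex{3,1,0,1} = 2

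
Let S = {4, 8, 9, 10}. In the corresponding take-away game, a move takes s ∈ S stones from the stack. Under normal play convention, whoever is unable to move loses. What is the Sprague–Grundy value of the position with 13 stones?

3

G(0) = 0
G(1) = mex{} = 0
G(2) = mex{} = 0
G(3) = mex{} = 0
G(4) = mex{0} = 1
G(5) = mex{0} = 1
G(6) = mex{0} = 1
G(7) = mex{0} = 1
G(8) = mex{1,0} = 2
G(9) = mex{1,0,0} = 2
G(10) = mex{1,0,0,0} = 2
G(11) = mex{1,0,0,0} = 2
G(12) = mex{2,1,0,0} = 3
G(13) = mex{2,1,1,0} = 3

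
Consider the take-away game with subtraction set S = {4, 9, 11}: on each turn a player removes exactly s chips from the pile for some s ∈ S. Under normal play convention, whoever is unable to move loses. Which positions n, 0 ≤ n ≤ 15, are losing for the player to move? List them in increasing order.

0, 1, 2, 3, 8, 15

G(0) = 0
G(1) = mex{} = 0
G(2) = mex{} = 0
G(3) = mex{} = 0
G(4) = mex{0} = 1
G(5) = mex{0} = 1
G(6) = mex{0} = 1
G(7) = mex{0} = 1
G(8) = mex{1} = 0
G(9) = mex{1,0} = 2
G(10) = mex{1,0} = 2
G(11) = mex{1,0,0} = 2
G(12) = mex{0,0,0} = 1
G(13) = mex{2,1,0} = 3
G(14) = mex{2,1,0} = 3
G(15) = mex{2,1,1} = 0
P-positions are exactly the n with G(n) = 0.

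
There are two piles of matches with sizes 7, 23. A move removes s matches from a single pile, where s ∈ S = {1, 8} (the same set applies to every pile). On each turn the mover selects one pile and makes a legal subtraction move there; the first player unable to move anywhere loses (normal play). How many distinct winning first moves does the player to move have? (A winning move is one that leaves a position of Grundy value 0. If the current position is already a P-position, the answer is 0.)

0

All piles use S = {1, 8}:
G(0) = 0
G(1) = mex{0} = 1
G(2) = mex{1} = 0
G(3) = mex{0} = 1
G(4) = mex{1} = 0
G(5) = mex{0} = 1
G(6) = mex{1} = 0
G(7) = mex{0} = 1
G(8) = mex{1,0} = 2
G(9) = mex{2,1} = 0
G(10) = mex{0,0} = 1
G(11) = mex{1,1} = 0
G(12) = mex{0,0} = 1
G(13) = mex{1,1} = 0
G(14) = mex{0,0} = 1
G(15) = mex{1,1} = 0
G(16) = mex{0,2} = 1
G(17) = mex{1,0} = 2
G(18) = mex{2,1} = 0
G(19) = mex{0,0} = 1
G(20) = mex{1,1} = 0
G(21) = mex{0,0} = 1
G(22) = mex{1,1} = 0
G(23) = mex{0,0} = 1
Pile A: G(7) = 1.
Pile B: G(23) = 1.
Combined Grundy value = 1 ⊕ 1 = 0.
A winning move leaves total XOR = 0, i.e. changes one component's Grundy value g to g ⊕ X where X is the current total.
Pile A: target g' = 1⊕0 = 1, but every legal move changes the Grundy value (mex property), so 0 moves.
Pile B: target g' = 1⊕0 = 1, but every legal move changes the Grundy value (mex property), so 0 moves.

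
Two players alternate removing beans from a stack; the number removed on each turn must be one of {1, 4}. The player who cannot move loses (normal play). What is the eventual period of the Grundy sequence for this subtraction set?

G(0) = 0
G(1) = mex{0} = 1
G(2) = mex{1} = 0
G(3) = mex{0} = 1
G(4) = mex{1,0} = 2
G(5) = mex{2,1} = 0
G(6) = mex{0,0} = 1
G(7) = mex{1,1} = 0
G(8) = mex{0,2} = 1
G(9) = mex{1,0} = 2
G(10) = mex{2,1} = 0
G(11) = mex{0,0} = 1
G(12) = mex{1,1} = 0
G(13) = mex{0,2} = 1
G(14) = mex{1,0} = 2
G(n+5) = G(n) holds for n = 0,…,3 (a full window of length max(S) = 4), so the sequence is purely periodic with period 5.

5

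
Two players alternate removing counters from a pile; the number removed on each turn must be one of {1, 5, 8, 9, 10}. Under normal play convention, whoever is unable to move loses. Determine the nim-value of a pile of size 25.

n :  0  1  2  3  4  5  6  7  8  9 10 11 12 13 14 15 16 17 18 19 20 21 22 23 24 25
G :  0  1  0  1  0  1  0  1  2  3  2  3  2  3  2  3  4  0  1  0  1  0  1  0  1  2

2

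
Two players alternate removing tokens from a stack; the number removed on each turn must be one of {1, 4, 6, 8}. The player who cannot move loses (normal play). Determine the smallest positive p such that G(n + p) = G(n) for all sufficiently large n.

12

G(0) = 0
G(1) = mex{0} = 1
G(2) = mex{1} = 0
G(3) = mex{0} = 1
G(4) = mex{1,0} = 2
G(5) = mex{2,1} = 0
G(6) = mex{0,0,0} = 1
G(7) = mex{1,1,1} = 0
G(8) = mex{0,2,0,0} = 1
G(9) = mex{1,0,1,1} = 2
G(10) = mex{2,1,2,0} = 3
G(11) = mex{3,0,0,1} = 2
G(12) = mex{2,1,1,2} = 0
G(13) = mex{0,2,0,0} = 1
G(14) = mex{1,3,1,1} = 0
G(15) = mex{0,2,2,0} = 1
G(16) = mex{1,0,3,1} = 2
G(17) = mex{2,1,2,2} = 0
G(18) = mex{0,0,0,3} = 1
G(19) = mex{1,1,1,2} = 0
G(20) = mex{0,2,0,0} = 1
G(21) = mex{1,0,1,1} = 2
G(22) = mex{2,1,2,0} = 3
G(23) = mex{3,0,0,1} = 2
G(24) = mex{2,1,1,2} = 0
G(25) = mex{0,2,0,0} = 1
G(n+12) = G(n) holds for n = 0,…,7 (a full window of length max(S) = 8), so the sequence is purely periodic with period 12.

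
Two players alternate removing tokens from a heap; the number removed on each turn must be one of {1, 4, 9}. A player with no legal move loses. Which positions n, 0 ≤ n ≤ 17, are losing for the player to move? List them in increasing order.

n :  0  1  2  3  4  5  6  7  8  9 10 11 12 13 14 15 16 17
G :  0  1  0  1  2  0  1  0  1  2  0  1  0  1  2  0  1  0
P-positions are exactly the n with G(n) = 0.

0, 2, 5, 7, 10, 12, 15, 17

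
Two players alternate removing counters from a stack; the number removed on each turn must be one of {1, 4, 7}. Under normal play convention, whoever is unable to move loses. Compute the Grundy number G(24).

G(0) = 0
G(1) = mex{0} = 1
G(2) = mex{1} = 0
G(3) = mex{0} = 1
G(4) = mex{1,0} = 2
G(5) = mex{2,1} = 0
G(6) = mex{0,0} = 1
G(7) = mex{1,1,0} = 2
G(8) = mex{2,2,1} = 0
G(9) = mex{0,0,0} = 1
G(10) = mex{1,1,1} = 0
G(11) = mex{0,2,2} = 1
G(12) = mex{1,0,0} = 2
G(13) = mex{2,1,1} = 0
G(14) = mex{0,0,2} = 1
G(15) = mex{1,1,0} = 2
G(16) = mex{2,2,1} = 0
G(17) = mex{0,0,0} = 1
G(18) = mex{1,1,1} = 0
G(19) = mex{0,2,2} = 1
G(20) = mex{1,0,0} = 2
G(21) = mex{2,1,1} = 0
G(22) = mex{0,0,2} = 1
G(23) = mex{1,1,0} = 2
G(24) = mex{2,2,1} = 0

0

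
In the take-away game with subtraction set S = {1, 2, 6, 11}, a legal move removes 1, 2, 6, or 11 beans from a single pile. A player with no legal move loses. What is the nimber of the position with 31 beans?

G(0) = 0
G(1) = mex{0} = 1
G(2) = mex{1,0} = 2
G(3) = mex{2,1} = 0
G(4) = mex{0,2} = 1
G(5) = mex{1,0} = 2
G(6) = mex{2,1,0} = 3
G(7) = mex{3,2,1} = 0
G(8) = mex{0,3,2} = 1
G(9) = mex{1,0,0} = 2
G(10) = mex{2,1,1} = 0
G(11) = mex{0,2,2,0} = 1
G(12) = mex{1,0,3,1} = 2
G(13) = mex{2,1,0,2} = 3
G(14) = mex{3,2,1,0} = 4
G(15) = mex{4,3,2,1} = 0
G(16) = mex{0,4,0,2} = 1
G(17) = mex{1,0,1,3} = 2
G(18) = mex{2,1,2,0} = 3
G(19) = mex{3,2,3,1} = 0
G(20) = mex{0,3,4,2} = 1
G(21) = mex{1,0,0,0} = 2
G(22) = mex{2,1,1,1} = 0
G(23) = mex{0,2,2,2} = 1
G(24) = mex{1,0,3,3} = 2
G(25) = mex{2,1,0,4} = 3
G(26) = mex{3,2,1,0} = 4
G(27) = mex{4,3,2,1} = 0
G(28) = mex{0,4,0,2} = 1
G(29) = mex{1,0,1,3} = 2
G(30) = mex{2,1,2,0} = 3
G(31) = mex{3,2,3,1} = 0

0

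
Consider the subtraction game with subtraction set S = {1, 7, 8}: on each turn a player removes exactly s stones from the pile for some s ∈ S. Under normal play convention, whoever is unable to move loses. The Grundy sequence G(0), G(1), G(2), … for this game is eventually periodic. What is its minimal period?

15

G(0) = 0
G(1) = mex{0} = 1
G(2) = mex{1} = 0
G(3) = mex{0} = 1
G(4) = mex{1} = 0
G(5) = mex{0} = 1
G(6) = mex{1} = 0
G(7) = mex{0,0} = 1
G(8) = mex{1,1,0} = 2
G(9) = mex{2,0,1} = 3
G(10) = mex{3,1,0} = 2
G(11) = mex{2,0,1} = 3
G(12) = mex{3,1,0} = 2
G(13) = mex{2,0,1} = 3
G(14) = mex{3,1,0} = 2
G(15) = mex{2,2,1} = 0
G(16) = mex{0,3,2} = 1
G(17) = mex{1,2,3} = 0
G(18) = mex{0,3,2} = 1
G(19) = mex{1,2,3} = 0
G(20) = mex{0,3,2} = 1
G(21) = mex{1,2,3} = 0
G(22) = mex{0,0,2} = 1
G(23) = mex{1,1,0} = 2
G(24) = mex{2,0,1} = 3
G(25) = mex{3,1,0} = 2
G(26) = mex{2,0,1} = 3
G(27) = mex{3,1,0} = 2
G(28) = mex{2,0,1} = 3
G(29) = mex{3,1,0} = 2
G(30) = mex{2,2,1} = 0
G(31) = mex{0,3,2} = 1
G(n+15) = G(n) holds for n = 0,…,7 (a full window of length max(S) = 8), so the sequence is purely periodic with period 15.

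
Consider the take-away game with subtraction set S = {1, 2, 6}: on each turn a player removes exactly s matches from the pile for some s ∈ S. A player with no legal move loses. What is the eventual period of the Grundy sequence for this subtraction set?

n :  0  1  2  3  4  5  6  7  8  9 10 11 12 13 14 15
G :  0  1  2  0  1  2  3  0  1  2  0  1  2  3  0  1
G(n+7) = G(n) holds for n = 0,…,5 (a full window of length max(S) = 6), so the sequence is purely periodic with period 7.

7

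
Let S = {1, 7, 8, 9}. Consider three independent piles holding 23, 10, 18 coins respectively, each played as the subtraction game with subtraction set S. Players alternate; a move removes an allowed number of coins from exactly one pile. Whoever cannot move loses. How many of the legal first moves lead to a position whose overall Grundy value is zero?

5

All piles use S = {1, 7, 8, 9}:
n :  0  1  2  3  4  5  6  7  8  9 10 11 12 13 14 15 16 17 18 19 20 21 22 23
G :  0  1  0  1  0  1  0  1  2  3  2  3  2  3  2  3  0  1  0  1  0  1  0  1
Pile A: G(23) = 1.
Pile B: G(10) = 2.
Pile C: G(18) = 0.
Combined Grundy value = 1 ⊕ 2 ⊕ 0 = 3.
A winning move leaves total XOR = 0, i.e. changes one component's Grundy value g to g ⊕ X where X is the current total.
Pile A: need g' = 1⊕3 = 2. Options: 23−1→G=0, 23−7→G=0, 23−8→G=3, 23−9→G=2. Hits: 1.
Pile B: need g' = 2⊕3 = 1. Options: 10−1→G=3, 10−7→G=1, 10−8→G=0, 10−9→G=1. Hits: 2.
Pile C: need g' = 0⊕3 = 3. Options: 18−1→G=1, 18−7→G=3, 18−8→G=2, 18−9→G=3. Hits: 2.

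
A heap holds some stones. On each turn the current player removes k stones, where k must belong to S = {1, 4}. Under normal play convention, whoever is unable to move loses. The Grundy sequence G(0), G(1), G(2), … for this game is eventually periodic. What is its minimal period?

5

G(0) = 0
G(1) = mex{0} = 1
G(2) = mex{1} = 0
G(3) = mex{0} = 1
G(4) = mex{1,0} = 2
G(5) = mex{2,1} = 0
G(6) = mex{0,0} = 1
G(7) = mex{1,1} = 0
G(8) = mex{0,2} = 1
G(9) = mex{1,0} = 2
G(10) = mex{2,1} = 0
G(11) = mex{0,0} = 1
G(12) = mex{1,1} = 0
G(13) = mex{0,2} = 1
G(14) = mex{1,0} = 2
G(n+5) = G(n) holds for n = 0,…,3 (a full window of length max(S) = 4), so the sequence is purely periodic with period 5.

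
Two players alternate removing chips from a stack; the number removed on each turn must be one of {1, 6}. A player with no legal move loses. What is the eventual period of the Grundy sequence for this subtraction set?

n :  0  1  2  3  4  5  6  7  8  9 10 11 12 13 14 15
G :  0  1  0  1  0  1  2  0  1  0  1  0  1  2  0  1
G(n+7) = G(n) holds for n = 0,…,5 (a full window of length max(S) = 6), so the sequence is purely periodic with period 7.

7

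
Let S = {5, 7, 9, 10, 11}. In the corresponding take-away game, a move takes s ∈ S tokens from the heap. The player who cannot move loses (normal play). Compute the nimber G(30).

2

G(0) = 0
G(1) = mex{} = 0
G(2) = mex{} = 0
G(3) = mex{} = 0
G(4) = mex{} = 0
G(5) = mex{0} = 1
G(6) = mex{0} = 1
G(7) = mex{0,0} = 1
G(8) = mex{0,0} = 1
G(9) = mex{0,0,0} = 1
G(10) = mex{1,0,0,0} = 2
G(11) = mex{1,0,0,0,0} = 2
G(12) = mex{1,1,0,0,0} = 2
G(13) = mex{1,1,0,0,0} = 2
G(14) = mex{1,1,1,0,0} = 2
G(15) = mex{2,1,1,1,0} = 3
G(16) = mex{2,1,1,1,1} = 0
G(17) = mex{2,2,1,1,1} = 0
G(18) = mex{2,2,1,1,1} = 0
G(19) = mex{2,2,2,1,1} = 0
G(20) = mex{3,2,2,2,1} = 0
G(21) = mex{0,2,2,2,2} = 1
G(22) = mex{0,3,2,2,2} = 1
G(23) = mex{0,0,2,2,2} = 1
G(24) = mex{0,0,3,2,2} = 1
G(25) = mex{0,0,0,3,2} = 1
G(26) = mex{1,0,0,0,3} = 2
G(27) = mex{1,0,0,0,0} = 2
G(28) = mex{1,1,0,0,0} = 2
G(29) = mex{1,1,0,0,0} = 2
G(30) = mex{1,1,1,0,0} = 2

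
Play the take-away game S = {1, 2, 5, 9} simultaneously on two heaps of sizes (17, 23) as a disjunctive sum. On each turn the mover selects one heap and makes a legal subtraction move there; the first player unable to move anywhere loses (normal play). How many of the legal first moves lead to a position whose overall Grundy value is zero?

All heaps use S = {1, 2, 5, 9}:
n :  0  1  2  3  4  5  6  7  8  9 10 11 12 13 14 15 16 17 18 19 20 21 22 23
G :  0  1  2  0  1  2  0  1  2  3  0  1  2  0  1  2  0  1  2  3  0  1  2  0
Heap A: G(17) = 1.
Heap B: G(23) = 0.
Combined Grundy value = 1 ⊕ 0 = 1.
A winning move leaves total XOR = 0, i.e. changes one component's Grundy value g to g ⊕ X where X is the current total.
Heap A: need g' = 1⊕1 = 0. Options: 17−1→G=0, 17−2→G=2, 17−5→G=2, 17−9→G=2. Hits: 1.
Heap B: need g' = 0⊕1 = 1. Options: 23−1→G=2, 23−2→G=1, 23−5→G=2, 23−9→G=1. Hits: 2.

3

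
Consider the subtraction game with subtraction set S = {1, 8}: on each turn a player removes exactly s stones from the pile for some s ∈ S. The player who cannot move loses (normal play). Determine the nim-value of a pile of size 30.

1

G(0) = 0
G(1) = mex{0} = 1
G(2) = mex{1} = 0
G(3) = mex{0} = 1
G(4) = mex{1} = 0
G(5) = mex{0} = 1
G(6) = mex{1} = 0
G(7) = mex{0} = 1
G(8) = mex{1,0} = 2
G(9) = mex{2,1} = 0
G(10) = mex{0,0} = 1
G(11) = mex{1,1} = 0
G(12) = mex{0,0} = 1
G(13) = mex{1,1} = 0
G(14) = mex{0,0} = 1
G(15) = mex{1,1} = 0
G(16) = mex{0,2} = 1
G(17) = mex{1,0} = 2
G(18) = mex{2,1} = 0
G(19) = mex{0,0} = 1
G(20) = mex{1,1} = 0
G(21) = mex{0,0} = 1
G(22) = mex{1,1} = 0
G(23) = mex{0,0} = 1
G(24) = mex{1,1} = 0
G(25) = mex{0,2} = 1
G(26) = mex{1,0} = 2
G(27) = mex{2,1} = 0
G(28) = mex{0,0} = 1
G(29) = mex{1,1} = 0
G(30) = mex{0,0} = 1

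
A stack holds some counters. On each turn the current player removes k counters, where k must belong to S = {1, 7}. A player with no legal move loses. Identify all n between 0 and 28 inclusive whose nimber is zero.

0, 2, 4, 6, 8, 10, 12, 14, 16, 18, 20, 22, 24, 26, 28

G(0) = 0
G(1) = mex{0} = 1
G(2) = mex{1} = 0
G(3) = mex{0} = 1
G(4) = mex{1} = 0
G(5) = mex{0} = 1
G(6) = mex{1} = 0
G(7) = mex{0,0} = 1
G(8) = mex{1,1} = 0
G(9) = mex{0,0} = 1
G(10) = mex{1,1} = 0
G(11) = mex{0,0} = 1
G(12) = mex{1,1} = 0
G(13) = mex{0,0} = 1
G(14) = mex{1,1} = 0
G(15) = mex{0,0} = 1
G(16) = mex{1,1} = 0
G(17) = mex{0,0} = 1
G(18) = mex{1,1} = 0
G(19) = mex{0,0} = 1
G(20) = mex{1,1} = 0
G(21) = mex{0,0} = 1
G(22) = mex{1,1} = 0
G(23) = mex{0,0} = 1
G(24) = mex{1,1} = 0
G(25) = mex{0,0} = 1
G(26) = mex{1,1} = 0
G(27) = mex{0,0} = 1
G(28) = mex{1,1} = 0
P-positions are exactly the n with G(n) = 0.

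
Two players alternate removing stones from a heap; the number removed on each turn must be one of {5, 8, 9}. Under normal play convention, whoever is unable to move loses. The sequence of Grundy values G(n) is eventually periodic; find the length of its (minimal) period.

n :  0  1  2  3  4  5  6  7  8  9 10 11 12 13 14 15 16 17 18 19 20 21 22 23 24 25 26 27 28 29
G :  0  0  0  0  0  1  1  1  1  1  2  2  2  2  0  0  0  0  0  1  1  1  1  1  2  2  2  2  0  0
G(n+14) = G(n) holds for n = 0,…,8 (a full window of length max(S) = 9), so the sequence is purely periodic with period 14.

14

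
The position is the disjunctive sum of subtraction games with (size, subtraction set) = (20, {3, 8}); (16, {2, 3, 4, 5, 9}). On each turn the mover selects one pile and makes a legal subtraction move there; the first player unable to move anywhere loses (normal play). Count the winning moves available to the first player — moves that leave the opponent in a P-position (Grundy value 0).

0

Pile A, S = {3, 8}:
G(0) = 0
G(1) = mex{} = 0
G(2) = mex{} = 0
G(3) = mex{0} = 1
G(4) = mex{0} = 1
G(5) = mex{0} = 1
G(6) = mex{1} = 0
G(7) = mex{1} = 0
G(8) = mex{1,0} = 2
G(9) = mex{0,0} = 1
G(10) = mex{0,0} = 1
G(11) = mex{2,1} = 0
G(12) = mex{1,1} = 0
G(13) = mex{1,1} = 0
G(14) = mex{0,0} = 1
G(15) = mex{0,0} = 1
G(16) = mex{0,2} = 1
G(17) = mex{1,1} = 0
G(18) = mex{1,1} = 0
G(19) = mex{1,0} = 2
G(20) = mex{0,0} = 1
G_A(20) = 1.
Pile B, S = {2, 3, 4, 5, 9}:
G(0) = 0
G(1) = mex{} = 0
G(2) = mex{0} = 1
G(3) = mex{0,0} = 1
G(4) = mex{1,0,0} = 2
G(5) = mex{1,1,0,0} = 2
G(6) = mex{2,1,1,0} = 3
G(7) = mex{2,2,1,1} = 0
G(8) = mex{3,2,2,1} = 0
G(9) = mex{0,3,2,2,0} = 1
G(10) = mex{0,0,3,2,0} = 1
G(11) = mex{1,0,0,3,1} = 2
G(12) = mex{1,1,0,0,1} = 2
G(13) = mex{2,1,1,0,2} = 3
G(14) = mex{2,2,1,1,2} = 0
G(15) = mex{3,2,2,1,3} = 0
G(16) = mex{0,3,2,2,0} = 1
G_B(16) = 1.
Combined Grundy value = 1 ⊕ 1 = 0.
A winning move leaves total XOR = 0, i.e. changes one component's Grundy value g to g ⊕ X where X is the current total.
Pile A: target g' = 1⊕0 = 1, but every legal move changes the Grundy value (mex property), so 0 moves.
Pile B: target g' = 1⊕0 = 1, but every legal move changes the Grundy value (mex property), so 0 moves.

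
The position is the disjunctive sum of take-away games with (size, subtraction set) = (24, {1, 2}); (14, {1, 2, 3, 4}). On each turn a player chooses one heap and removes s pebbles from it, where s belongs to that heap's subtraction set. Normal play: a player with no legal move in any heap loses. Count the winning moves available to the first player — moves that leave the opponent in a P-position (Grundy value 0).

Heap A, S = {1, 2}:
n :  0  1  2  3  4  5  6  7  8  9 10 11 12 13 14 15 16 17 18 19 20 21 22 23 24
G :  0  1  2  0  1  2  0  1  2  0  1  2  0  1  2  0  1  2  0  1  2  0  1  2  0
G_A(24) = 0.
Heap B, S = {1, 2, 3, 4}:
n :  0  1  2  3  4  5  6  7  8  9 10 11 12 13 14
G :  0  1  2  3  4  0  1  2  3  4  0  1  2  3  4
G_B(14) = 4.
Combined Grundy value = 0 ⊕ 4 = 4.
A winning move leaves total XOR = 0, i.e. changes one component's Grundy value g to g ⊕ X where X is the current total.
Heap A: need g' = 0⊕4 = 4. Options: 24−1→G=2, 24−2→G=1. Hits: 0.
Heap B: need g' = 4⊕4 = 0. Options: 14−1→G=3, 14−2→G=2, 14−3→G=1, 14−4→G=0. Hits: 1.

1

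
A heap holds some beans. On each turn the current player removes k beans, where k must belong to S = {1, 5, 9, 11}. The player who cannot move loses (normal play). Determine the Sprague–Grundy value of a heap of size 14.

0

G(0) = 0
G(1) = mex{0} = 1
G(2) = mex{1} = 0
G(3) = mex{0} = 1
G(4) = mex{1} = 0
G(5) = mex{0,0} = 1
G(6) = mex{1,1} = 0
G(7) = mex{0,0} = 1
G(8) = mex{1,1} = 0
G(9) = mex{0,0,0} = 1
G(10) = mex{1,1,1} = 0
G(11) = mex{0,0,0,0} = 1
G(12) = mex{1,1,1,1} = 0
G(13) = mex{0,0,0,0} = 1
G(14) = mex{1,1,1,1} = 0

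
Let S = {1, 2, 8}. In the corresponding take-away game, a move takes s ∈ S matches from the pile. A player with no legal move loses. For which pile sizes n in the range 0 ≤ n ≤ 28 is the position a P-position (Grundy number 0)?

G(0) = 0
G(1) = mex{0} = 1
G(2) = mex{1,0} = 2
G(3) = mex{2,1} = 0
G(4) = mex{0,2} = 1
G(5) = mex{1,0} = 2
G(6) = mex{2,1} = 0
G(7) = mex{0,2} = 1
G(8) = mex{1,0,0} = 2
G(9) = mex{2,1,1} = 0
G(10) = mex{0,2,2} = 1
G(11) = mex{1,0,0} = 2
G(12) = mex{2,1,1} = 0
G(13) = mex{0,2,2} = 1
G(14) = mex{1,0,0} = 2
G(15) = mex{2,1,1} = 0
G(16) = mex{0,2,2} = 1
G(17) = mex{1,0,0} = 2
G(18) = mex{2,1,1} = 0
G(19) = mex{0,2,2} = 1
G(20) = mex{1,0,0} = 2
G(21) = mex{2,1,1} = 0
G(22) = mex{0,2,2} = 1
G(23) = mex{1,0,0} = 2
G(24) = mex{2,1,1} = 0
G(25) = mex{0,2,2} = 1
G(26) = mex{1,0,0} = 2
G(27) = mex{2,1,1} = 0
G(28) = mex{0,2,2} = 1
P-positions are exactly the n with G(n) = 0.

0, 3, 6, 9, 12, 15, 18, 21, 24, 27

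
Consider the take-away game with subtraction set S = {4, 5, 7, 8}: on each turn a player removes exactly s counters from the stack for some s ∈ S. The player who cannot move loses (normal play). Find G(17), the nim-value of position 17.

n :  0  1  2  3  4  5  6  7  8  9 10 11 12 13 14 15 16 17
G :  0  0  0  0  1  1  1  1  2  2  2  2  0  0  0  0  1  1

1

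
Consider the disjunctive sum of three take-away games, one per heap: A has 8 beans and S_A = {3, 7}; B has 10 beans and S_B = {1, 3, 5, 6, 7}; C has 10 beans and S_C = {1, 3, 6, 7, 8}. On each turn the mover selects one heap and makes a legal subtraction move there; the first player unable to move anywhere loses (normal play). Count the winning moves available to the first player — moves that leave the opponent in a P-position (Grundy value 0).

Heap A, S = {3, 7}:
n : 0 1 2 3 4 5 6 7 8
G : 0 0 0 1 1 1 0 2 2
G_A(8) = 2.
Heap B, S = {1, 3, 5, 6, 7}:
G(0) = 0
G(1) = mex{0} = 1
G(2) = mex{1} = 0
G(3) = mex{0,0} = 1
G(4) = mex{1,1} = 0
G(5) = mex{0,0,0} = 1
G(6) = mex{1,1,1,0} = 2
G(7) = mex{2,0,0,1,0} = 3
G(8) = mex{3,1,1,0,1} = 2
G(9) = mex{2,2,0,1,0} = 3
G(10) = mex{3,3,1,0,1} = 2
G_B(10) = 2.
Heap C, S = {1, 3, 6, 7, 8}:
n :  0  1  2  3  4  5  6  7  8  9 10
G :  0  1  0  1  0  1  2  3  2  3  2
G_C(10) = 2.
Combined Grundy value = 2 ⊕ 2 ⊕ 2 = 2.
A winning move leaves total XOR = 0, i.e. changes one component's Grundy value g to g ⊕ X where X is the current total.
Heap A: need g' = 2⊕2 = 0. Options: 8−3→G=1, 8−7→G=0. Hits: 1.
Heap B: need g' = 2⊕2 = 0. Options: 10−1→G=3, 10−3→G=3, 10−5→G=1, 10−6→G=0, 10−7→G=1. Hits: 1.
Heap C: need g' = 2⊕2 = 0. Options: 10−1→G=3, 10−3→G=3, 10−6→G=0, 10−7→G=1, 10−8→G=0. Hits: 2.

4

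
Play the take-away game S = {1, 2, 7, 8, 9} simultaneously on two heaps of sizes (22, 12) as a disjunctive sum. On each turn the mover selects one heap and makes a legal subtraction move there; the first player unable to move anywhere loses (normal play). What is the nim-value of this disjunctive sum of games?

3

All heaps use S = {1, 2, 7, 8, 9}:
n :  0  1  2  3  4  5  6  7  8  9 10 11 12 13 14 15 16 17 18 19 20 21 22
G :  0  1  2  0  1  2  0  1  2  3  4  5  3  4  5  3  0  1  2  0  1  2  0
Heap A: G(22) = 0.
Heap B: G(12) = 3.
Combined Grundy value = 0 ⊕ 3 = 3.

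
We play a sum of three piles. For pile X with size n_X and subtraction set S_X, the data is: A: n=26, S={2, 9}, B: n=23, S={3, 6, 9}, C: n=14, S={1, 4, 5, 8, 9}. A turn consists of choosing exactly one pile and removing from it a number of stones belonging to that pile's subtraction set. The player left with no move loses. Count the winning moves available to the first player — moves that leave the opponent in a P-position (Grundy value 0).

Pile A, S = {2, 9}:
n :  0  1  2  3  4  5  6  7  8  9 10 11 12 13 14 15 16 17 18 19 20 21 22 23 24 25 26
G :  0  0  1  1  0  0  1  1  0  2  1  0  0  1  1  0  0  1  1  0  2  1  0  0  1  1  0
G_A(26) = 0.
Pile B, S = {3, 6, 9}:
n :  0  1  2  3  4  5  6  7  8  9 10 11 12 13 14 15 16 17 18 19 20 21 22 23
G :  0  0  0  1  1  1  2  2  2  3  3  3  0  0  0  1  1  1  2  2  2  3  3  3
G_B(23) = 3.
Pile C, S = {1, 4, 5, 8, 9}:
n :  0  1  2  3  4  5  6  7  8  9 10 11 12 13 14
G :  0  1  0  1  2  3  2  3  4  5  4  5  0  1  0
G_C(14) = 0.
Combined Grundy value = 0 ⊕ 3 ⊕ 0 = 3.
A winning move leaves total XOR = 0, i.e. changes one component's Grundy value g to g ⊕ X where X is the current total.
Pile A: need g' = 0⊕3 = 3. Options: 26−2→G=1, 26−9→G=1. Hits: 0.
Pile B: need g' = 3⊕3 = 0. Options: 23−3→G=2, 23−6→G=1, 23−9→G=0. Hits: 1.
Pile C: need g' = 0⊕3 = 3. Options: 14−1→G=1, 14−4→G=4, 14−5→G=5, 14−8→G=2, 14−9→G=3. Hits: 1.

2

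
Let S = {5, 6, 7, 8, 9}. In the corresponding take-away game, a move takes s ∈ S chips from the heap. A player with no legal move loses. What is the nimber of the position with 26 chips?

n :  0  1  2  3  4  5  6  7  8  9 10 11 12 13 14 15 16 17 18 19 20 21 22 23 24 25 26
G :  0  0  0  0  0  1  1  1  1  1  2  2  2  2  0  0  0  0  0  1  1  1  1  1  2  2  2

2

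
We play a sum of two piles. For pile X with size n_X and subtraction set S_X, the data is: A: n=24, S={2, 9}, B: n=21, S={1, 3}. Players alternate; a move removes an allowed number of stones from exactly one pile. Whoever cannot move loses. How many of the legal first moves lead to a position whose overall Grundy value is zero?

Pile A, S = {2, 9}:
G(0) = 0
G(1) = mex{} = 0
G(2) = mex{0} = 1
G(3) = mex{0} = 1
G(4) = mex{1} = 0
G(5) = mex{1} = 0
G(6) = mex{0} = 1
G(7) = mex{0} = 1
G(8) = mex{1} = 0
G(9) = mex{1,0} = 2
G(10) = mex{0,0} = 1
G(11) = mex{2,1} = 0
G(12) = mex{1,1} = 0
G(13) = mex{0,0} = 1
G(14) = mex{0,0} = 1
G(15) = mex{1,1} = 0
G(16) = mex{1,1} = 0
G(17) = mex{0,0} = 1
G(18) = mex{0,2} = 1
G(19) = mex{1,1} = 0
G(20) = mex{1,0} = 2
G(21) = mex{0,0} = 1
G(22) = mex{2,1} = 0
G(23) = mex{1,1} = 0
G(24) = mex{0,0} = 1
G_A(24) = 1.
Pile B, S = {1, 3}:
G(0) = 0
G(1) = mex{0} = 1
G(2) = mex{1} = 0
G(3) = mex{0,0} = 1
G(4) = mex{1,1} = 0
G(5) = mex{0,0} = 1
G(6) = mex{1,1} = 0
G(7) = mex{0,0} = 1
G(8) = mex{1,1} = 0
G(9) = mex{0,0} = 1
G(10) = mex{1,1} = 0
G(11) = mex{0,0} = 1
G(12) = mex{1,1} = 0
G(13) = mex{0,0} = 1
G(14) = mex{1,1} = 0
G(15) = mex{0,0} = 1
G(16) = mex{1,1} = 0
G(17) = mex{0,0} = 1
G(18) = mex{1,1} = 0
G(19) = mex{0,0} = 1
G(20) = mex{1,1} = 0
G(21) = mex{0,0} = 1
G_B(21) = 1.
Combined Grundy value = 1 ⊕ 1 = 0.
A winning move leaves total XOR = 0, i.e. changes one component's Grundy value g to g ⊕ X where X is the current total.
Pile A: target g' = 1⊕0 = 1, but every legal move changes the Grundy value (mex property), so 0 moves.
Pile B: target g' = 1⊕0 = 1, but every legal move changes the Grundy value (mex property), so 0 moves.

0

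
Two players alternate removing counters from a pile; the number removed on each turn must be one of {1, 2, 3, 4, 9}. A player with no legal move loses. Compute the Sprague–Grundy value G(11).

G(0) = 0
G(1) = mex{0} = 1
G(2) = mex{1,0} = 2
G(3) = mex{2,1,0} = 3
G(4) = mex{3,2,1,0} = 4
G(5) = mex{4,3,2,1} = 0
G(6) = mex{0,4,3,2} = 1
G(7) = mex{1,0,4,3} = 2
G(8) = mex{2,1,0,4} = 3
G(9) = mex{3,2,1,0,0} = 4
G(10) = mex{4,3,2,1,1} = 0
G(11) = mex{0,4,3,2,2} = 1

1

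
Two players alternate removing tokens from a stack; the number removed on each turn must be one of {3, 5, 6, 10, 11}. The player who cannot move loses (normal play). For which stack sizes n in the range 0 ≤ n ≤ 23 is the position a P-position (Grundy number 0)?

0, 1, 2, 9, 16, 17, 18

n :  0  1  2  3  4  5  6  7  8  9 10 11 12 13 14 15 16 17 18 19 20 21 22 23
G :  0  0  0  1  1  1  2  2  2  0  3  3  1  4  4  2  0  0  0  1  1  1  2  2
P-positions are exactly the n with G(n) = 0.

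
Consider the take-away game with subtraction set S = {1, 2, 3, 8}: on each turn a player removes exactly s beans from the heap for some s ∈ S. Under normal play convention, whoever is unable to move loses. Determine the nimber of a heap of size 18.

n :  0  1  2  3  4  5  6  7  8  9 10 11 12 13 14 15 16 17 18
G :  0  1  2  3  0  1  2  3  4  0  1  2  3  0  1  2  3  4  0

0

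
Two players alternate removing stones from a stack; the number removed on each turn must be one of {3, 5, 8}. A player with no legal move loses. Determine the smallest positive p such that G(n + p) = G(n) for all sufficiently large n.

G(0) = 0
G(1) = mex{} = 0
G(2) = mex{} = 0
G(3) = mex{0} = 1
G(4) = mex{0} = 1
G(5) = mex{0,0} = 1
G(6) = mex{1,0} = 2
G(7) = mex{1,0} = 2
G(8) = mex{1,1,0} = 2
G(9) = mex{2,1,0} = 3
G(10) = mex{2,1,0} = 3
G(11) = mex{2,2,1} = 0
G(12) = mex{3,2,1} = 0
G(13) = mex{3,2,1} = 0
G(14) = mex{0,3,2} = 1
G(15) = mex{0,3,2} = 1
G(16) = mex{0,0,2} = 1
G(17) = mex{1,0,3} = 2
G(18) = mex{1,0,3} = 2
G(19) = mex{1,1,0} = 2
G(20) = mex{2,1,0} = 3
G(21) = mex{2,1,0} = 3
G(22) = mex{2,2,1} = 0
G(23) = mex{3,2,1} = 0
G(n+11) = G(n) holds for n = 0,…,7 (a full window of length max(S) = 8), so the sequence is purely periodic with period 11.

11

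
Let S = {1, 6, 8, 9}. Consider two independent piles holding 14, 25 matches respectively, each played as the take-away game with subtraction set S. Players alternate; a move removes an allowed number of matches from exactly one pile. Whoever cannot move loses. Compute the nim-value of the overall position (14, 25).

1

All piles use S = {1, 6, 8, 9}:
G(0) = 0
G(1) = mex{0} = 1
G(2) = mex{1} = 0
G(3) = mex{0} = 1
G(4) = mex{1} = 0
G(5) = mex{0} = 1
G(6) = mex{1,0} = 2
G(7) = mex{2,1} = 0
G(8) = mex{0,0,0} = 1
G(9) = mex{1,1,1,0} = 2
G(10) = mex{2,0,0,1} = 3
G(11) = mex{3,1,1,0} = 2
G(12) = mex{2,2,0,1} = 3
G(13) = mex{3,0,1,0} = 2
G(14) = mex{2,1,2,1} = 0
G(15) = mex{0,2,0,2} = 1
G(16) = mex{1,3,1,0} = 2
G(17) = mex{2,2,2,1} = 0
G(18) = mex{0,3,3,2} = 1
G(19) = mex{1,2,2,3} = 0
G(20) = mex{0,0,3,2} = 1
G(21) = mex{1,1,2,3} = 0
G(22) = mex{0,2,0,2} = 1
G(23) = mex{1,0,1,0} = 2
G(24) = mex{2,1,2,1} = 0
G(25) = mex{0,0,0,2} = 1
Pile A: G(14) = 0.
Pile B: G(25) = 1.
Combined Grundy value = 0 ⊕ 1 = 1.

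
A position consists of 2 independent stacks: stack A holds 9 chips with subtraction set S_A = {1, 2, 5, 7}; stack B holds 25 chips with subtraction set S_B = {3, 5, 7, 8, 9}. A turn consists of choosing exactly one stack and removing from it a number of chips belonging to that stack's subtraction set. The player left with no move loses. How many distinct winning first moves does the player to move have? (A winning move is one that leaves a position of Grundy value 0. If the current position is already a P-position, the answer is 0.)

0

Stack A, S = {1, 2, 5, 7}:
G(0) = 0
G(1) = mex{0} = 1
G(2) = mex{1,0} = 2
G(3) = mex{2,1} = 0
G(4) = mex{0,2} = 1
G(5) = mex{1,0,0} = 2
G(6) = mex{2,1,1} = 0
G(7) = mex{0,2,2,0} = 1
G(8) = mex{1,0,0,1} = 2
G(9) = mex{2,1,1,2} = 0
G_A(9) = 0.
Stack B, S = {3, 5, 7, 8, 9}:
G(0) = 0
G(1) = mex{} = 0
G(2) = mex{} = 0
G(3) = mex{0} = 1
G(4) = mex{0} = 1
G(5) = mex{0,0} = 1
G(6) = mex{1,0} = 2
G(7) = mex{1,0,0} = 2
G(8) = mex{1,1,0,0} = 2
G(9) = mex{2,1,0,0,0} = 3
G(10) = mex{2,1,1,0,0} = 3
G(11) = mex{2,2,1,1,0} = 3
G(12) = mex{3,2,1,1,1} = 0
G(13) = mex{3,2,2,1,1} = 0
G(14) = mex{3,3,2,2,1} = 0
G(15) = mex{0,3,2,2,2} = 1
G(16) = mex{0,3,3,2,2} = 1
G(17) = mex{0,0,3,3,2} = 1
G(18) = mex{1,0,3,3,3} = 2
G(19) = mex{1,0,0,3,3} = 2
G(20) = mex{1,1,0,0,3} = 2
G(21) = mex{2,1,0,0,0} = 3
G(22) = mex{2,1,1,0,0} = 3
G(23) = mex{2,2,1,1,0} = 3
G(24) = mex{3,2,1,1,1} = 0
G(25) = mex{3,2,2,1,1} = 0
G_B(25) = 0.
Combined Grundy value = 0 ⊕ 0 = 0.
A winning move leaves total XOR = 0, i.e. changes one component's Grundy value g to g ⊕ X where X is the current total.
Stack A: target g' = 0⊕0 = 0, but every legal move changes the Grundy value (mex property), so 0 moves.
Stack B: target g' = 0⊕0 = 0, but every legal move changes the Grundy value (mex property), so 0 moves.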